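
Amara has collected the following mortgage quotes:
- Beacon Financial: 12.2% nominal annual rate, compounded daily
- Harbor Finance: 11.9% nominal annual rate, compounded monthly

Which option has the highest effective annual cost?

Beacon Financial: (1 + 0.122/365)^365 − 1 = 12.973%
Harbor Finance: (1 + 0.119/12)^12 − 1 = 12.571%
The highest effective annual rate is Beacon Financial at 12.973%.

Beacon Financial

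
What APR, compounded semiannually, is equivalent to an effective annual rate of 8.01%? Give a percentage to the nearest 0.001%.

7.856%

(1 + r/2)^2 − 1 = 0.0801, so 1 + r/2 = 1.0801^(1/2).
r/2 = 0.039279, so r = 0.078557 = 7.856%.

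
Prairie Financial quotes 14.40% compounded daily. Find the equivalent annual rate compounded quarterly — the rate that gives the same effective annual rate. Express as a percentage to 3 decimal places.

14.659%

EAR = (1 + 0.1440/365)^365 − 1 = 0.154851.
Solve (1 + r/4)^4 = 1.154851: r/4 = 1.154851^(1/4) − 1 = 0.036648, so r = 0.146594 = 14.659%.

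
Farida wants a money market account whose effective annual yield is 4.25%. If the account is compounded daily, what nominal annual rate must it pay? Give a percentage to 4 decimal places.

(1 + r/365)^365 − 1 = 0.0425, so 1 + r/365 = 1.0425^(1/365).
r/365 = 0.000114, so r = 0.041624 = 4.1624%.

4.1624%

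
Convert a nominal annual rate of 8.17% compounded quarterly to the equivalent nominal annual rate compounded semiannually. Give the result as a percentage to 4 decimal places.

EAR = (1 + 0.0817/4)^4 − 1 = 0.084237.
Solve (1 + r/2)^2 = 1.084237: r/2 = 1.084237^(1/2) − 1 = 0.041267, so r = 0.082534 = 8.2534%.

8.2534%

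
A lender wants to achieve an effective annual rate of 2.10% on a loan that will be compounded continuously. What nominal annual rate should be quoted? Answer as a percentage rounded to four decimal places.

2.0783%

Continuous: nominal r satisfies e^r − 1 = 0.0210.
r = ln(1 + 0.0210) = ln(1.0210) = 0.020783 = 2.0783%.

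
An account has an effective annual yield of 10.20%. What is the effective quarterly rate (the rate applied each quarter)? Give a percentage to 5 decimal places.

The per-quarter rate i satisfies (1 + i)^4 = 1 + 0.1020.
i = 1.1020^(1/4) − 1 = 0.0245789 = 2.45789%.

2.45789%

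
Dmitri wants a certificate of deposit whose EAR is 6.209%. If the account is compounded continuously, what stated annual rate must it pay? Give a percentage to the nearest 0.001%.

6.024%

Continuous: nominal r satisfies e^r − 1 = 0.06209.
r = ln(1 + 0.06209) = ln(1.06209) = 0.060239 = 6.024%.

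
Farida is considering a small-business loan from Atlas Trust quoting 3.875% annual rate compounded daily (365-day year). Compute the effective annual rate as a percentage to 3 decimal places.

EAR = (1 + 0.03875/365)^365 − 1.
= 1.039508 − 1 = 3.951%.

3.951%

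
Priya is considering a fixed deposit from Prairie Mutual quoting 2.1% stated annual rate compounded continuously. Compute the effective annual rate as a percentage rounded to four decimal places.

2.1222%

With continuous compounding, EAR = e^0.021 − 1.
e^0.021 = 1.021222, so EAR = 0.021222 = 2.1222%.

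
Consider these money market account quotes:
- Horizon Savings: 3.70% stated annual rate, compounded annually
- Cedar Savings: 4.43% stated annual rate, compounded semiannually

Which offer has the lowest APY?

Horizon Savings: compounded annually, EAR = 3.700%
Cedar Savings: (1 + 0.0443/2)^2 − 1 = 4.479%
The lowest effective annual rate is Horizon Savings at 3.700%.

Horizon Savings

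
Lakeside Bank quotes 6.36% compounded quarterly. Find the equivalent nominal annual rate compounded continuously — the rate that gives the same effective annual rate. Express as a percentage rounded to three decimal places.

EAR = (1 + 0.0636/4)^4 − 1 = 0.065133.
Equivalent continuous rate: r = ln(1 + 0.065133) = 0.063100 = 6.310%.

6.310%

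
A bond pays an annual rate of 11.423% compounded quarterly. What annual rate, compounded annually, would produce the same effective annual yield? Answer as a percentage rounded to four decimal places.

11.9217%

EAR = (1 + 0.11423/4)^4 − 1 = 0.119217.
Compounded annually, the equivalent nominal rate is the EAR itself: 11.9217%.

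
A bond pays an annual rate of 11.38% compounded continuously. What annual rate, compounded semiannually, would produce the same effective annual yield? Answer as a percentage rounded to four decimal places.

11.7100%

EAR under continuous compounding: e^0.1138 − 1 = 0.120528.
Solve (1 + r/2)^2 = 1.120528: r/2 = 1.120528^(1/2) − 1 = 0.058550, so r = 0.117100 = 11.7100%.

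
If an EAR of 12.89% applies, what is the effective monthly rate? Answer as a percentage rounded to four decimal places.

1.0155%

The per-month rate i satisfies (1 + i)^12 = 1 + 0.1289.
i = 1.1289^(1/12) − 1 = 0.0101549 = 1.0155%.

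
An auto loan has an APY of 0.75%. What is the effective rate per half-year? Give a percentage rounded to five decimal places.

0.37430%

The per-half-year rate i satisfies (1 + i)^2 = 1 + 0.0075.
i = 1.0075^(1/2) − 1 = 0.0037430 = 0.37430%.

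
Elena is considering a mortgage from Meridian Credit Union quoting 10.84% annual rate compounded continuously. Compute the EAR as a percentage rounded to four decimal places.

11.4493%

With continuous compounding, EAR = e^0.1084 − 1.
e^0.1084 = 1.114493, so EAR = 0.114493 = 11.4493%.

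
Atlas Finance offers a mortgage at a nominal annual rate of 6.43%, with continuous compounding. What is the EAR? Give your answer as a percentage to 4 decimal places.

With continuous compounding, EAR = e^0.0643 − 1.
e^0.0643 = 1.066412, so EAR = 0.066412 = 6.6412%.

6.6412%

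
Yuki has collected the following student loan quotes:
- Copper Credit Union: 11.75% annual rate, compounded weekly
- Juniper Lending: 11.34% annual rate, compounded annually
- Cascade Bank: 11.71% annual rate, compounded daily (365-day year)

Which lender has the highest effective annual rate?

Copper Credit Union: (1 + 0.1175/52)^52 − 1 = 12.453%
Juniper Lending: compounded annually, EAR = 11.340%
Cascade Bank: (1 + 0.1171/365)^365 − 1 = 12.421%
The highest effective annual rate is Copper Credit Union at 12.453%.

Copper Credit Union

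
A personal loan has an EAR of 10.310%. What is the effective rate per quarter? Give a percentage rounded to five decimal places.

The per-quarter rate i satisfies (1 + i)^4 = 1 + 0.10310.
i = 1.10310^(1/4) − 1 = 0.0248345 = 2.48345%.

2.48345%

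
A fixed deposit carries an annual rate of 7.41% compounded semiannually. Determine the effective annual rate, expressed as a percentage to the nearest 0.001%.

7.547%

EAR = (1 + 0.0741/2)^2 − 1.
= 1.075473 − 1 = 7.547%.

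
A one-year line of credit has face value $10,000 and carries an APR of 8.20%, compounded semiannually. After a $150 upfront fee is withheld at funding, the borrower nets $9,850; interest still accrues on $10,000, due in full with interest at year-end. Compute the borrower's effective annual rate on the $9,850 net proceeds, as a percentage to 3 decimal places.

10.018%

Amount owed after one year: 10,000 × (1 + 0.0820/2)^2 = 10,000 × 1.083681 = $10,836.81.
Effective rate on net proceeds: 10,836.81 / 9,850 − 1 = 0.100184 = 10.018%.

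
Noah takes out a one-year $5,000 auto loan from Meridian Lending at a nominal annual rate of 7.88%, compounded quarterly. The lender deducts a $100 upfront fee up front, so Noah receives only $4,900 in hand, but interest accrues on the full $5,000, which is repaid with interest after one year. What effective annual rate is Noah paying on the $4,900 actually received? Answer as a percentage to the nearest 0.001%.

Amount owed after one year: 5,000 × (1 + 0.0788/4)^4 = 5,000 × 1.081159 = $5,405.80.
Effective rate on net proceeds: 5,405.80 / 4,900 − 1 = 0.103224 = 10.322%.

10.322%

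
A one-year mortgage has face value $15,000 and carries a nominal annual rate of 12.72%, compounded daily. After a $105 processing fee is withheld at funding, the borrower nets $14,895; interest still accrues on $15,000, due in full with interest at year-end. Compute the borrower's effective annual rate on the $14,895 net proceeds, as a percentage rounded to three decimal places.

14.362%

Amount owed after one year: 15,000 × (1 + 0.1272/365)^365 = 15,000 × 1.135619 = $17,034.28.
Effective rate on net proceeds: 17,034.28 / 14,895 − 1 = 0.143624 = 14.362%.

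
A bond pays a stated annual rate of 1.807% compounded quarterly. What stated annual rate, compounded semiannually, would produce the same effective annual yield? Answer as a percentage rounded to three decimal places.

1.811%

EAR = (1 + 0.01807/4)^4 − 1 = 0.018193.
Solve (1 + r/2)^2 = 1.018193: r/2 = 1.018193^(1/2) − 1 = 0.009055, so r = 0.018111 = 1.811%.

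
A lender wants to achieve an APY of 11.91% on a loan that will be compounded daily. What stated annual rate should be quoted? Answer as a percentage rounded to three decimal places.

11.254%

(1 + r/365)^365 − 1 = 0.1191, so 1 + r/365 = 1.1191^(1/365).
r/365 = 0.000308, so r = 0.112542 = 11.254%.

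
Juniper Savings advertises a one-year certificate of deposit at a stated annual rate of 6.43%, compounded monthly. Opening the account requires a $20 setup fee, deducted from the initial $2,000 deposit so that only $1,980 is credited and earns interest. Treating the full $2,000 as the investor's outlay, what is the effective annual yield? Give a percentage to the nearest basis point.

Value after one year: 1,980 × (1 + 0.0643/12)^12 = 1,980 × 1.066229 = $2,111.13.
Effective yield on the $2,000 outlay: 2,111.13 / 2,000 − 1 = 0.055567 = 5.56%.

5.56%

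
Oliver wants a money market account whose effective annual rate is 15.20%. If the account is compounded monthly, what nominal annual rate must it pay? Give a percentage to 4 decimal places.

14.2337%

(1 + r/12)^12 − 1 = 0.1520, so 1 + r/12 = 1.1520^(1/12).
r/12 = 0.011861, so r = 0.142337 = 14.2337%.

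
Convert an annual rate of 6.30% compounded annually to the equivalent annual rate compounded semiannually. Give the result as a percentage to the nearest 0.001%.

Compounded annually, EAR = nominal = 0.063000.
Solve (1 + r/2)^2 = 1.063000: r/2 = 1.063000^(1/2) − 1 = 0.031019, so r = 0.062038 = 6.204%.

6.204%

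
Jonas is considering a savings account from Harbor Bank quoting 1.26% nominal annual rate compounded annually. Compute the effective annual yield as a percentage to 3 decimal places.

Annual compounding means the effective rate equals the nominal rate: 1.260%.

1.260%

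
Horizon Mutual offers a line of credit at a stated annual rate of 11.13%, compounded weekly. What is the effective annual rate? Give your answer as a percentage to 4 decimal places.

11.7597%

EAR = (1 + 0.1113/52)^52 − 1.
= (1 + 0.002140)^52 − 1 = 1.117597 − 1 = 11.7597%.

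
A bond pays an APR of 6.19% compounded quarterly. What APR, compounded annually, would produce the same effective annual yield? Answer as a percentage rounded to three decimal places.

EAR = (1 + 0.0619/4)^4 − 1 = 0.063352.
Compounded annually, the equivalent nominal rate is the EAR itself: 6.335%.

6.335%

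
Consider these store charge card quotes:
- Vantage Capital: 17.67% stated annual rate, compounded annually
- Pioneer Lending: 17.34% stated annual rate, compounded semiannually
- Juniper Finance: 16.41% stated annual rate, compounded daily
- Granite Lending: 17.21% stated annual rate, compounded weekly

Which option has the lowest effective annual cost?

Vantage Capital

Vantage Capital: compounded annually, EAR = 17.670%
Pioneer Lending: (1 + 0.1734/2)^2 − 1 = 18.092%
Juniper Finance: (1 + 0.1641/365)^365 − 1 = 17.829%
Granite Lending: (1 + 0.1721/52)^52 − 1 = 18.746%
The lowest effective annual rate is Vantage Capital at 17.670%.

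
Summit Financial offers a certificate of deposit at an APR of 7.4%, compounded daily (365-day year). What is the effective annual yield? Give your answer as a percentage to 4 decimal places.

EAR = (1 + 0.074/365)^365 − 1.
= 1.076799 − 1 = 7.6799%.

7.6799%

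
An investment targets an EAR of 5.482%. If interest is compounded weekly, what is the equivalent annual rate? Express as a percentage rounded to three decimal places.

5.340%

(1 + r/52)^52 − 1 = 0.05482, so 1 + r/52 = 1.05482^(1/52).
r/52 = 0.001027, so r = 0.053398 = 5.340%.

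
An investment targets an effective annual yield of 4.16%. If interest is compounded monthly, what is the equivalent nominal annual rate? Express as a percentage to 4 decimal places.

(1 + r/12)^12 − 1 = 0.0416, so 1 + r/12 = 1.0416^(1/12).
r/12 = 0.003402, so r = 0.040827 = 4.0827%.

4.0827%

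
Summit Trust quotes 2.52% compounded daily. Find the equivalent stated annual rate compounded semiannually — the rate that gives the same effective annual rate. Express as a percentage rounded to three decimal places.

2.536%

EAR = (1 + 0.0252/365)^365 − 1 = 0.025519.
Solve (1 + r/2)^2 = 1.025519: r/2 = 1.025519^(1/2) − 1 = 0.012679, so r = 0.025359 = 2.536%.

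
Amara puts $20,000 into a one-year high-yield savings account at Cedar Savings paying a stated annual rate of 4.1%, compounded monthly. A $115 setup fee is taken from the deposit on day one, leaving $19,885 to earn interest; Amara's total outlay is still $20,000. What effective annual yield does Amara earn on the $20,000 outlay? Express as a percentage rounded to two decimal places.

3.58%

Value after one year: 19,885 × (1 + 0.041/12)^12 = 19,885 × 1.041779 = $20,715.78.
Effective yield on the $20,000 outlay: 20,715.78 / 20,000 − 1 = 0.035789 = 3.58%.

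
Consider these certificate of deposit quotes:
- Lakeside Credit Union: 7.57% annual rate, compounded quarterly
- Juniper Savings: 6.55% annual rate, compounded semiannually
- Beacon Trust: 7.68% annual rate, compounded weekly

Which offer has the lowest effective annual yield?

Lakeside Credit Union: (1 + 0.0757/4)^4 − 1 = 7.788%
Juniper Savings: (1 + 0.0655/2)^2 − 1 = 6.657%
Beacon Trust: (1 + 0.0768/52)^52 − 1 = 7.976%
The lowest effective annual rate is Juniper Savings at 6.657%.

Juniper Savings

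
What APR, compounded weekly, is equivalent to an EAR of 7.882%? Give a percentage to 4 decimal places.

7.5923%

(1 + r/52)^52 − 1 = 0.07882, so 1 + r/52 = 1.07882^(1/52).
r/52 = 0.001460, so r = 0.075923 = 7.5923%.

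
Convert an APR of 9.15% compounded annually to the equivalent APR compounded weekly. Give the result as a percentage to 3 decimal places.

8.763%

Compounded annually, EAR = nominal = 0.091500.
Solve (1 + r/52)^52 = 1.091500: r/52 = 1.091500^(1/52) − 1 = 0.001685, so r = 0.087627 = 8.763%.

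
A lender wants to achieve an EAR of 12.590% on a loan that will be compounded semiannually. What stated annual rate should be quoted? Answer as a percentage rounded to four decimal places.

(1 + r/2)^2 − 1 = 0.12590, so 1 + r/2 = 1.12590^(1/2).
r/2 = 0.061084, so r = 0.122169 = 12.2169%.

12.2169%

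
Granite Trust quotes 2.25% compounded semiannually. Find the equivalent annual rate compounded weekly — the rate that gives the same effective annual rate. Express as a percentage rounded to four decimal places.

2.2379%

EAR = (1 + 0.0225/2)^2 − 1 = 0.022627.
Solve (1 + r/52)^52 = 1.022627: r/52 = 1.022627^(1/52) − 1 = 0.000430, so r = 0.022379 = 2.2379%.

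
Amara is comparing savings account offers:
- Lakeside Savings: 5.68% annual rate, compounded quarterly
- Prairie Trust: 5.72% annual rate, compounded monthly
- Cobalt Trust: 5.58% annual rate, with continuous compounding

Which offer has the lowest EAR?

Cobalt Trust

Lakeside Savings: (1 + 0.0568/4)^4 − 1 = 5.802%
Prairie Trust: (1 + 0.0572/12)^12 − 1 = 5.872%
Cobalt Trust: e^0.0558 − 1 = 5.739%
The lowest effective annual rate is Cobalt Trust at 5.739%.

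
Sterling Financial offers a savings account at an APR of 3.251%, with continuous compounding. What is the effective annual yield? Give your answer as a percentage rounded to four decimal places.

With continuous compounding, EAR = e^0.03251 − 1.
e^0.03251 = 1.033044, so EAR = 0.033044 = 3.3044%.

3.3044%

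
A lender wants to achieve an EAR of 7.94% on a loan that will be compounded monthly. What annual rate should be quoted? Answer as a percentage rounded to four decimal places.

(1 + r/12)^12 − 1 = 0.0794, so 1 + r/12 = 1.0794^(1/12).
r/12 = 0.006387, so r = 0.076649 = 7.6649%.

7.6649%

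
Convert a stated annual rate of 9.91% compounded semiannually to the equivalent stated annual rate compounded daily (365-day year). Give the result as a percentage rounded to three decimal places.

9.674%

EAR = (1 + 0.0991/2)^2 − 1 = 0.101555.
Solve (1 + r/365)^365 = 1.101555: r/365 = 1.101555^(1/365) − 1 = 0.000265, so r = 0.096736 = 9.674%.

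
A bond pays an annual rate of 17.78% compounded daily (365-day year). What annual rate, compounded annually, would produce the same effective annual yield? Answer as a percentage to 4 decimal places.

EAR = (1 + 0.1778/365)^365 − 1 = 0.194535.
Compounded annually, the equivalent nominal rate is the EAR itself: 19.4535%.

19.4535%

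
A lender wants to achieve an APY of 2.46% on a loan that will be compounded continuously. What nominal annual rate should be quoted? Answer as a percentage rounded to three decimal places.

2.430%

Continuous: nominal r satisfies e^r − 1 = 0.0246.
r = ln(1 + 0.0246) = ln(1.0246) = 0.024302 = 2.430%.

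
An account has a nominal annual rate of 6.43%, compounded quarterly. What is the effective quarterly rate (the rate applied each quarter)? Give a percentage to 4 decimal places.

1.6075%

With a nominal annual rate compounded quarterly, the periodic rate is the nominal rate divided by 4.
i = 0.0643 / 4 = 0.0160750 = 1.6075%.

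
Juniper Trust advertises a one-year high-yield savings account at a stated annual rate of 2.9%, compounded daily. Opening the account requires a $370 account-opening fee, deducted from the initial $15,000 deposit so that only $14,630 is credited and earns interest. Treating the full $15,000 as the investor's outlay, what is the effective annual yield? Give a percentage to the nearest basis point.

0.40%

Value after one year: 14,630 × (1 + 0.029/365)^365 = 14,630 × 1.029423 = $15,060.46.
Effective yield on the $15,000 outlay: 15,060.46 / 15,000 − 1 = 0.004031 = 0.40%.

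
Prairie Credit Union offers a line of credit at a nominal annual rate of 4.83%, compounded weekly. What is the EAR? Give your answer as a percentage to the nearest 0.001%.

EAR = (1 + 0.0483/52)^52 − 1.
= 1.049462 − 1 = 4.946%.

4.946%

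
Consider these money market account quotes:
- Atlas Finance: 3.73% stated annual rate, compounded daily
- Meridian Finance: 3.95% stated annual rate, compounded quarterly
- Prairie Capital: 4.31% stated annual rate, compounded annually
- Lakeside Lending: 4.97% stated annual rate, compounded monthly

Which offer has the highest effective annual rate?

Atlas Finance: (1 + 0.0373/365)^365 − 1 = 3.800%
Meridian Finance: (1 + 0.0395/4)^4 − 1 = 4.009%
Prairie Capital: compounded annually, EAR = 4.310%
Lakeside Lending: (1 + 0.0497/12)^12 − 1 = 5.085%
The highest effective annual rate is Lakeside Lending at 5.085%.

Lakeside Lending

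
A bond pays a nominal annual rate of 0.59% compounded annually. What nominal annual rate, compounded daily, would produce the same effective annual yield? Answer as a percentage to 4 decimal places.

0.5883%

Compounded annually, EAR = nominal = 0.005900.
Solve (1 + r/365)^365 = 1.005900: r/365 = 1.005900^(1/365) − 1 = 0.000016, so r = 0.005883 = 0.5883%.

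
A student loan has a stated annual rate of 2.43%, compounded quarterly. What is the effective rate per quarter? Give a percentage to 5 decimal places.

With a nominal annual rate compounded quarterly, the periodic rate is the nominal rate divided by 4.
i = 0.0243 / 4 = 0.0060750 = 0.60750%.

0.60750%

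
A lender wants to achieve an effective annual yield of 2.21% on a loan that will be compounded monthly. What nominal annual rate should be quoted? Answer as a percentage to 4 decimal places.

2.1879%

(1 + r/12)^12 − 1 = 0.0221, so 1 + r/12 = 1.0221^(1/12).
r/12 = 0.001823, so r = 0.021879 = 2.1879%.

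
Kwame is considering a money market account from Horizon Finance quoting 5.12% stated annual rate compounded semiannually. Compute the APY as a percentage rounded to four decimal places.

5.1855%

EAR = (1 + 0.0512/2)^2 − 1.
= (1 + 0.025600)^2 − 1 = 1.051855 − 1 = 5.1855%.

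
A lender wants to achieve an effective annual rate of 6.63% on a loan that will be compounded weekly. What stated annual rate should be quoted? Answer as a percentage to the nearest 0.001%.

6.423%

(1 + r/52)^52 − 1 = 0.0663, so 1 + r/52 = 1.0663^(1/52).
r/52 = 0.001235, so r = 0.064234 = 6.423%.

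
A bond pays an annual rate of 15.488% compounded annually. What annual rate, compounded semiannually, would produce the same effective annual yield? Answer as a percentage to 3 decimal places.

Compounded annually, EAR = nominal = 0.154880.
Solve (1 + r/2)^2 = 1.154880: r/2 = 1.154880^(1/2) − 1 = 0.074653, so r = 0.149307 = 14.931%.

14.931%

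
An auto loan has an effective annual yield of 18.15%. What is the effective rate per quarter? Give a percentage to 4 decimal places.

4.2578%

The per-quarter rate i satisfies (1 + i)^4 = 1 + 0.1815.
i = 1.1815^(1/4) − 1 = 0.0425777 = 4.2578%.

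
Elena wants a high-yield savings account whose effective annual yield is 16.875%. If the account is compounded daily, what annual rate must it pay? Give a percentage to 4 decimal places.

15.5968%

(1 + r/365)^365 − 1 = 0.16875, so 1 + r/365 = 1.16875^(1/365).
r/365 = 0.000427, so r = 0.155968 = 15.5968%.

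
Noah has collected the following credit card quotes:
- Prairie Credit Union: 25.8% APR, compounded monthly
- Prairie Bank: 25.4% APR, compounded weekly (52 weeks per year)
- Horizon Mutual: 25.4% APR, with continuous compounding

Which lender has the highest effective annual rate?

Prairie Credit Union

Prairie Credit Union: (1 + 0.258/12)^12 − 1 = 29.080%
Prairie Bank: (1 + 0.254/52)^52 − 1 = 28.837%
Horizon Mutual: e^0.254 − 1 = 28.917%
The highest effective annual rate is Prairie Credit Union at 29.080%.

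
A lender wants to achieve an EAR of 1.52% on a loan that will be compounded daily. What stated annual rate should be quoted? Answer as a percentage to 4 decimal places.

(1 + r/365)^365 − 1 = 0.0152, so 1 + r/365 = 1.0152^(1/365).
r/365 = 0.000041, so r = 0.015086 = 1.5086%.

1.5086%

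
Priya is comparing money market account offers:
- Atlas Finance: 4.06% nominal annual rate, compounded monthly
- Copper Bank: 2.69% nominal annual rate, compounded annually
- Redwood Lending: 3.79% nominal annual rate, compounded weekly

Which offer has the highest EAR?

Atlas Finance

Atlas Finance: (1 + 0.0406/12)^12 − 1 = 4.136%
Copper Bank: compounded annually, EAR = 2.690%
Redwood Lending: (1 + 0.0379/52)^52 − 1 = 3.861%
The highest effective annual rate is Atlas Finance at 4.136%.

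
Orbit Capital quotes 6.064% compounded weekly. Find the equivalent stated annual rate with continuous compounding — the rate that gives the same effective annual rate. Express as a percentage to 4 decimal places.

EAR = (1 + 0.06064/52)^52 − 1 = 0.062479.
Equivalent continuous rate: r = ln(1 + 0.062479) = 0.060605 = 6.0605%.

6.0605%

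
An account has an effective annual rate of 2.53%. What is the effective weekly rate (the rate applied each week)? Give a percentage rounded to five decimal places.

The per-week rate i satisfies (1 + i)^52 = 1 + 0.0253.
i = 1.0253^(1/52) − 1 = 0.0004806 = 0.04806%.

0.04806%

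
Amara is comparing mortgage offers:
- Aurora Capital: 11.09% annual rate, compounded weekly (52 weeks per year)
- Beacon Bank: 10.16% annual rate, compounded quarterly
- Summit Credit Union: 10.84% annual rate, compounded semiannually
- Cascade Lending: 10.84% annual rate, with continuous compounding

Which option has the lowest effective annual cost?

Beacon Bank

Aurora Capital: (1 + 0.1109/52)^52 − 1 = 11.715%
Beacon Bank: (1 + 0.1016/4)^4 − 1 = 10.554%
Summit Credit Union: (1 + 0.1084/2)^2 − 1 = 11.134%
Cascade Lending: e^0.1084 − 1 = 11.449%
The lowest effective annual rate is Beacon Bank at 10.554%.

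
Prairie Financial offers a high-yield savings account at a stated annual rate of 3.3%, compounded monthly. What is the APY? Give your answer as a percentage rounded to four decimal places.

EAR = (1 + 0.033/12)^12 − 1.
= 1.033504 − 1 = 3.3504%.

3.3504%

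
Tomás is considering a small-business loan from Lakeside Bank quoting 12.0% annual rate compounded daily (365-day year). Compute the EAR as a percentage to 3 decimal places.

12.747%

EAR = (1 + 0.120/365)^365 − 1.
= (1 + 0.000329)^365 − 1 = 1.127475 − 1 = 12.747%.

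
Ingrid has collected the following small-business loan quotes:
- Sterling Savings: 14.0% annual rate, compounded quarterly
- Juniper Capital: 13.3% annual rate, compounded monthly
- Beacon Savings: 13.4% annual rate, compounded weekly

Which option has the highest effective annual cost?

Sterling Savings

Sterling Savings: (1 + 0.140/4)^4 − 1 = 14.752%
Juniper Capital: (1 + 0.133/12)^12 − 1 = 14.141%
Beacon Savings: (1 + 0.134/52)^52 − 1 = 14.320%
The highest effective annual rate is Sterling Savings at 14.752%.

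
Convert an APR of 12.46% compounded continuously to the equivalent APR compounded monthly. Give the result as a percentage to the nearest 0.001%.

12.525%

EAR under continuous compounding: e^0.1246 − 1 = 0.132695.
Solve (1 + r/12)^12 = 1.132695: r/12 = 1.132695^(1/12) − 1 = 0.010437, so r = 0.125249 = 12.525%.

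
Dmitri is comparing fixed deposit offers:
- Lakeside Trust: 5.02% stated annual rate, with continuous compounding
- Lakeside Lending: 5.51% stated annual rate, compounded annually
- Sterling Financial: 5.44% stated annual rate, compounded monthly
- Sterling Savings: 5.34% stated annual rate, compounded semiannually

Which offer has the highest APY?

Lakeside Trust: e^0.0502 − 1 = 5.148%
Lakeside Lending: compounded annually, EAR = 5.510%
Sterling Financial: (1 + 0.0544/12)^12 − 1 = 5.578%
Sterling Savings: (1 + 0.0534/2)^2 − 1 = 5.411%
The highest effective annual rate is Sterling Financial at 5.578%.

Sterling Financial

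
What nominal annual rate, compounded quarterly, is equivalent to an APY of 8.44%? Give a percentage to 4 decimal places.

(1 + r/4)^4 − 1 = 0.0844, so 1 + r/4 = 1.0844^(1/4).
r/4 = 0.020463, so r = 0.081853 = 8.1853%.

8.1853%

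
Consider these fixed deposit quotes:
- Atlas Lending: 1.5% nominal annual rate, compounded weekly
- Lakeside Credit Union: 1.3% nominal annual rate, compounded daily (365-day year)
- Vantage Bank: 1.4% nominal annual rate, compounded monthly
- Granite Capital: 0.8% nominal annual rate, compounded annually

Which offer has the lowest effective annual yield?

Granite Capital

Atlas Lending: (1 + 0.015/52)^52 − 1 = 1.511%
Lakeside Credit Union: (1 + 0.013/365)^365 − 1 = 1.308%
Vantage Bank: (1 + 0.014/12)^12 − 1 = 1.409%
Granite Capital: compounded annually, EAR = 0.800%
The lowest effective annual rate is Granite Capital at 0.800%.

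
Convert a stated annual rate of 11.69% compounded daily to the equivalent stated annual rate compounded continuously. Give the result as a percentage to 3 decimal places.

11.688%

EAR = (1 + 0.1169/365)^365 − 1 = 0.123986.
Equivalent continuous rate: r = ln(1 + 0.123986) = 0.116881 = 11.688%.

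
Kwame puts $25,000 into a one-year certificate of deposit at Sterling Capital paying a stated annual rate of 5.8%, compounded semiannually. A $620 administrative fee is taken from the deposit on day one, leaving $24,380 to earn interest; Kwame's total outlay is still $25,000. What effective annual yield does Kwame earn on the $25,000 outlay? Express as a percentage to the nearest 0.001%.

3.258%

Value after one year: 24,380 × (1 + 0.058/2)^2 = 24,380 × 1.058841 = $25,814.54.
Effective yield on the $25,000 outlay: 25,814.54 / 25,000 − 1 = 0.032582 = 3.258%.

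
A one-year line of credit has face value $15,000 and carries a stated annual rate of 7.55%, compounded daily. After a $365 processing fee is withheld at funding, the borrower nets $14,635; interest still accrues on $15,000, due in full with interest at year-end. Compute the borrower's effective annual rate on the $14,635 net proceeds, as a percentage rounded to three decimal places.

10.531%

Amount owed after one year: 15,000 × (1 + 0.0755/365)^365 = 15,000 × 1.078415 = $16,176.22.
Effective rate on net proceeds: 16,176.22 / 14,635 − 1 = 0.105311 = 10.531%.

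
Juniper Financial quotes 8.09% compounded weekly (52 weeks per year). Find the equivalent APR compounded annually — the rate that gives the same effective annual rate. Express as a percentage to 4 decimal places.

EAR = (1 + 0.0809/52)^52 − 1 = 0.084194.
Compounded annually, the equivalent nominal rate is the EAR itself: 8.4194%.

8.4194%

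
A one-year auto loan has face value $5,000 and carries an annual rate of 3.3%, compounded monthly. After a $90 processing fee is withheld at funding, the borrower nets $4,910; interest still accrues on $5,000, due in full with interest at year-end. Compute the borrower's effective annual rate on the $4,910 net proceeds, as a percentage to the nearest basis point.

5.24%

Amount owed after one year: 5,000 × (1 + 0.033/12)^12 = 5,000 × 1.033504 = $5,167.52.
Effective rate on net proceeds: 5,167.52 / 4,910 − 1 = 0.052448 = 5.24%.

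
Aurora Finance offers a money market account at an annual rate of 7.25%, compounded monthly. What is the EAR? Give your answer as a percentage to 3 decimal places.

7.496%

EAR = (1 + 0.0725/12)^12 − 1.
= (1 + 0.006042)^12 − 1 = 1.074958 − 1 = 7.496%.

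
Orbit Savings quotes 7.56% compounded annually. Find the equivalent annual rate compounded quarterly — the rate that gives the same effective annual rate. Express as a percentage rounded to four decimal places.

7.3547%

Compounded annually, EAR = nominal = 0.075600.
Solve (1 + r/4)^4 = 1.075600: r/4 = 1.075600^(1/4) − 1 = 0.018387, so r = 0.073547 = 7.3547%.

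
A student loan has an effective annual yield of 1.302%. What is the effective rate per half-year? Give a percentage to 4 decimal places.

0.6489%

The per-half-year rate i satisfies (1 + i)^2 = 1 + 0.01302.
i = 1.01302^(1/2) − 1 = 0.0064889 = 0.6489%.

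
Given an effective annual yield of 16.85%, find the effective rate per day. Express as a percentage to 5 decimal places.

0.04267%

The per-day rate i satisfies (1 + i)^365 = 1 + 0.1685.
i = 1.1685^(1/365) − 1 = 0.0004267 = 0.04267%.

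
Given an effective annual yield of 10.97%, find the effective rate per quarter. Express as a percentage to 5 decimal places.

2.63640%

The per-quarter rate i satisfies (1 + i)^4 = 1 + 0.1097.
i = 1.1097^(1/4) − 1 = 0.0263640 = 2.63640%.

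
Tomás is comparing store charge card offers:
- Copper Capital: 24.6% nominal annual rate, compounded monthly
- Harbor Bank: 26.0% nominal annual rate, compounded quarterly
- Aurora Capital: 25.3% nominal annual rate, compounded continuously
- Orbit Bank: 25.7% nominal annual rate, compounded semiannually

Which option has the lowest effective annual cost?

Copper Capital: (1 + 0.246/12)^12 − 1 = 27.572%
Harbor Bank: (1 + 0.260/4)^4 − 1 = 28.647%
Aurora Capital: e^0.253 − 1 = 28.788%
Orbit Bank: (1 + 0.257/2)^2 − 1 = 27.351%
The lowest effective annual rate is Orbit Bank at 27.351%.

Orbit Bank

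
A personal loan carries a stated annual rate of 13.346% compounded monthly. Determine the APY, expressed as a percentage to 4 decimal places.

14.1934%

EAR = (1 + 0.13346/12)^12 − 1.
= (1 + 0.011122)^12 − 1 = 1.141934 − 1 = 14.1934%.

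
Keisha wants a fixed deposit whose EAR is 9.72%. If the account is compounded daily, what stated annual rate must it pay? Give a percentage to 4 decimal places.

9.2773%

(1 + r/365)^365 − 1 = 0.0972, so 1 + r/365 = 1.0972^(1/365).
r/365 = 0.000254, so r = 0.092773 = 9.2773%.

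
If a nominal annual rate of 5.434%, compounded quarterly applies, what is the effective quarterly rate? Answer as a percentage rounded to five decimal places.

With a nominal annual rate compounded quarterly, the periodic rate is the nominal rate divided by 4.
i = 0.05434 / 4 = 0.0135850 = 1.35850%.

1.35850%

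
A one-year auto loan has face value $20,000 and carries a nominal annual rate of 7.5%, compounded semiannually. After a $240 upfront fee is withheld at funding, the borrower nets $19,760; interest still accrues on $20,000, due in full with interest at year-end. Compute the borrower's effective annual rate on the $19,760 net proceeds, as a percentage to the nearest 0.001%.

Amount owed after one year: 20,000 × (1 + 0.075/2)^2 = 20,000 × 1.076406 = $21,528.13.
Effective rate on net proceeds: 21,528.13 / 19,760 − 1 = 0.089480 = 8.948%.

8.948%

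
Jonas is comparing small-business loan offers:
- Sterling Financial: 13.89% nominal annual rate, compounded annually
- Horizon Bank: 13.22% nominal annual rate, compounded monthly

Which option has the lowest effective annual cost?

Sterling Financial

Sterling Financial: compounded annually, EAR = 13.890%
Horizon Bank: (1 + 0.1322/12)^12 − 1 = 14.051%
The lowest effective annual rate is Sterling Financial at 13.890%.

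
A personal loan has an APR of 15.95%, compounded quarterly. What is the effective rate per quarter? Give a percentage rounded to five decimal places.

3.98750%

With a nominal annual rate compounded quarterly, the periodic rate is the nominal rate divided by 4.
i = 0.1595 / 4 = 0.0398750 = 3.98750%.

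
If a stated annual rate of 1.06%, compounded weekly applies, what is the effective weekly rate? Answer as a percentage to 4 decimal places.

0.0204%

With a nominal annual rate compounded weekly, the periodic rate is the nominal rate divided by 52.
i = 0.0106 / 52 = 0.0002038 = 0.0204%.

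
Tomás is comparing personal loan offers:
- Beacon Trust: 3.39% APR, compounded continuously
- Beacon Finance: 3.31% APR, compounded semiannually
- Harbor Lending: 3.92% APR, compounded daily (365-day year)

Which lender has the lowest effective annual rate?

Beacon Finance

Beacon Trust: e^0.0339 − 1 = 3.448%
Beacon Finance: (1 + 0.0331/2)^2 − 1 = 3.337%
Harbor Lending: (1 + 0.0392/365)^365 − 1 = 3.998%
The lowest effective annual rate is Beacon Finance at 3.337%.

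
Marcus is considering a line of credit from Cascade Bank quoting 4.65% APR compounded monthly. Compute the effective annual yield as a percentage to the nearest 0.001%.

4.750%

EAR = (1 + 0.0465/12)^12 − 1.
= (1 + 0.003875)^12 − 1 = 1.047504 − 1 = 4.750%.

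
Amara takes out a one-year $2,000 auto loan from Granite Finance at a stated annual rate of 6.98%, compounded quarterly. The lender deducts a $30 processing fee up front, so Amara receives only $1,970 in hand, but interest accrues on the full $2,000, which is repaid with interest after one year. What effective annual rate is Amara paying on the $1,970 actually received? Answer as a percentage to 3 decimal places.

8.797%

Amount owed after one year: 2,000 × (1 + 0.0698/4)^4 = 2,000 × 1.071648 = $2,143.30.
Effective rate on net proceeds: 2,143.30 / 1,970 − 1 = 0.087968 = 8.797%.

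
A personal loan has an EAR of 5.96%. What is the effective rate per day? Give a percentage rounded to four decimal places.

0.0159%

The per-day rate i satisfies (1 + i)^365 = 1 + 0.0596.
i = 1.0596^(1/365) − 1 = 0.0001586 = 0.0159%.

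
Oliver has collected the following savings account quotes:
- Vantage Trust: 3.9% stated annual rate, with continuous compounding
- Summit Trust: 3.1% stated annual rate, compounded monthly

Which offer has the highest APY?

Vantage Trust

Vantage Trust: e^0.039 − 1 = 3.977%
Summit Trust: (1 + 0.031/12)^12 − 1 = 3.144%
The highest effective annual rate is Vantage Trust at 3.977%.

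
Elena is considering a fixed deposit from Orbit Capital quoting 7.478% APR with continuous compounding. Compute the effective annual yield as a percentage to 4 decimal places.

With continuous compounding, EAR = e^0.07478 − 1.
e^0.07478 = 1.077647, so EAR = 0.077647 = 7.7647%.

7.7647%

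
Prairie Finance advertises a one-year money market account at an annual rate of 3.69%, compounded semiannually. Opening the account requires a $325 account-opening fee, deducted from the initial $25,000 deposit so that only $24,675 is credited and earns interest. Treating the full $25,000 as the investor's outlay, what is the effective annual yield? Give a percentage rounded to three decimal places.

Value after one year: 24,675 × (1 + 0.0369/2)^2 = 24,675 × 1.037240 = $25,593.91.
Effective yield on the $25,000 outlay: 25,593.91 / 25,000 − 1 = 0.023756 = 2.376%.

2.376%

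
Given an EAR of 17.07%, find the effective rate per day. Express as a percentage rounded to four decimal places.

0.0432%

The per-day rate i satisfies (1 + i)^365 = 1 + 0.1707.
i = 1.1707^(1/365) − 1 = 0.0004319 = 0.0432%.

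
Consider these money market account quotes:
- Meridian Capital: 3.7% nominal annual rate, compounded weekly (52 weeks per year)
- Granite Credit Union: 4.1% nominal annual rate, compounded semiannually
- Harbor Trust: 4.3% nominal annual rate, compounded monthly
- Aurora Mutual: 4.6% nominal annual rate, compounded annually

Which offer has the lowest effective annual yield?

Meridian Capital

Meridian Capital: (1 + 0.037/52)^52 − 1 = 3.768%
Granite Credit Union: (1 + 0.041/2)^2 − 1 = 4.142%
Harbor Trust: (1 + 0.043/12)^12 − 1 = 4.386%
Aurora Mutual: compounded annually, EAR = 4.600%
The lowest effective annual rate is Meridian Capital at 3.768%.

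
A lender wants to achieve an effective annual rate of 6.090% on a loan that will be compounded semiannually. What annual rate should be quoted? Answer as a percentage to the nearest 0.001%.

(1 + r/2)^2 − 1 = 0.06090, so 1 + r/2 = 1.06090^(1/2).
r/2 = 0.030000, so r = 0.060000 = 6.000%.

6.000%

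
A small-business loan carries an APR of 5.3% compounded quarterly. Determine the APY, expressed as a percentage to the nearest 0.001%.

EAR = (1 + 0.053/4)^4 − 1.
= 1.054063 − 1 = 5.406%.

5.406%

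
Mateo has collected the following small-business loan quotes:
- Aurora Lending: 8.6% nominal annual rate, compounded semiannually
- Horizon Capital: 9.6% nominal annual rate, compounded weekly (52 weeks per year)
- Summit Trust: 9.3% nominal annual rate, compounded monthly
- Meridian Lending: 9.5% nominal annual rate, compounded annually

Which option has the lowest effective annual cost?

Aurora Lending

Aurora Lending: (1 + 0.086/2)^2 − 1 = 8.785%
Horizon Capital: (1 + 0.096/52)^52 − 1 = 10.066%
Summit Trust: (1 + 0.093/12)^12 − 1 = 9.707%
Meridian Lending: compounded annually, EAR = 9.500%
The lowest effective annual rate is Aurora Lending at 8.785%.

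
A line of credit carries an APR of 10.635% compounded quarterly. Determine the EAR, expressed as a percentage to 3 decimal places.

11.067%

EAR = (1 + 0.10635/4)^4 − 1.
= 1.110667 − 1 = 11.067%.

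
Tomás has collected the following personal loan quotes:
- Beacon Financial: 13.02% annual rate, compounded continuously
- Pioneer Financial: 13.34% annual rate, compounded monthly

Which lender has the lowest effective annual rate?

Beacon Financial: e^0.1302 − 1 = 13.906%
Pioneer Financial: (1 + 0.1334/12)^12 − 1 = 14.187%
The lowest effective annual rate is Beacon Financial at 13.906%.

Beacon Financial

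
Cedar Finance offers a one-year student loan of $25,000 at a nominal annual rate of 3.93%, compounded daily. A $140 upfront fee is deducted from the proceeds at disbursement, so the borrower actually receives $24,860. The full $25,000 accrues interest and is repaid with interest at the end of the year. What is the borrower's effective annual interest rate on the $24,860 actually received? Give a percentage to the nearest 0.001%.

4.594%

Amount owed after one year: 25,000 × (1 + 0.0393/365)^365 = 25,000 × 1.040080 = $26,002.01.
Effective rate on net proceeds: 26,002.01 / 24,860 − 1 = 0.045938 = 4.594%.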